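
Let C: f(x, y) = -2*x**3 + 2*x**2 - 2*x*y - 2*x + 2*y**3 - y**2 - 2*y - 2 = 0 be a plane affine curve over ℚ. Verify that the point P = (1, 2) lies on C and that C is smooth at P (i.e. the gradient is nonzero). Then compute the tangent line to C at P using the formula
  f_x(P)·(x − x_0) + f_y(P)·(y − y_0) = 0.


Tangent line at P: -8*x + 16*y - 24 = 0.

Step 1: f(1, 2) = 0, so P lies on C.
Step 2: partial derivatives
  f_x(x, y) = -6*x**2 + 4*x - 2*y - 2, f_y(x, y) = -2*x + 6*y**2 - 2*y - 2.
  f_x(P) = -8, f_y(P) = 16 (gradient nonzero, so P is smooth).
Step 3: tangent line at P: -8·(x − 1) + 16·(y − 2) = 0.
Expanding: -8*x + 16*y - 24 = 0.


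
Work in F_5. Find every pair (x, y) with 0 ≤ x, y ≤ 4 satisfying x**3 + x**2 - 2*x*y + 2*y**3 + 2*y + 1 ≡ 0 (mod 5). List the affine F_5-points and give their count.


Affine F_5-points: {(0, 1), (1, 1), (2, 2), (3, 1), (3, 2), (4, 2), (4, 4)}; count = 7.

For each of the 25 pairs (x, y) ∈ F_5², evaluate f(x, y) mod 5. Record the zeros.
  x = 0: [0↦1, 1↦0, 2↦1, 3↦1, 4↦2]  zeros at y ∈ {1}
  x = 1: [0↦3, 1↦0, 2↦4, 3↦2, 4↦1]  zeros at y ∈ {1}
  x = 2: [0↦3, 1↦3, 2↦0, 3↦1, 4↦3]  zeros at y ∈ {2}
  x = 3: [0↦2, 1↦0, 2↦0, 3↦4, 4↦4]  zeros at y ∈ {1, 2}
  x = 4: [0↦1, 1↦2, 2↦0, 3↦2, 4↦0]  zeros at y ∈ {2, 4}
Collecting zeros: affine points = {(0, 1), (1, 1), (2, 2), (3, 1), (3, 2), (4, 2), (4, 4)}.
Total count |C(F_5)_aff| = 7.


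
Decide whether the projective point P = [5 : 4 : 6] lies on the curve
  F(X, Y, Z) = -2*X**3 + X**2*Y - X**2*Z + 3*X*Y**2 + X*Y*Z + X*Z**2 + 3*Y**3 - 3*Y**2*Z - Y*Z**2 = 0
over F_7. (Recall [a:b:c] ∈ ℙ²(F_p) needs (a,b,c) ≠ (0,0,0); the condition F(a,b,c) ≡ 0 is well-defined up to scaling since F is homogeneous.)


F(5,4,6) ≡ 0 (mod 7); P is on the curve.

Evaluate F(5, 4, 6) term-by-term (mod 7).
  -2*X**3 ↦ -2·125·1·1 = -250
  X**2*Y ↦ 1·25·4·1 = 100
  -X**2*Z ↦ -1·25·1·6 = -150
  3*X*Y**2 ↦ 3·5·16·1 = 240
  X*Y*Z ↦ 1·5·4·6 = 120
  X*Z**2 ↦ 1·5·1·36 = 180
  3*Y**3 ↦ 3·1·64·1 = 192
  -3*Y**2*Z ↦ -3·1·16·6 = -288
  -Y*Z**2 ↦ -1·1·4·36 = -144
Sum: F(5, 4, 6) = (-250) + (100) + (-150) + (240) + (120) + (180) + (192) + (-288) + (-144) = 0.
Reducing mod 7: 0 ≡ 0 (mod 7).
Since F(a, b, c) ≡ 0 (mod 7), P lies on the curve.


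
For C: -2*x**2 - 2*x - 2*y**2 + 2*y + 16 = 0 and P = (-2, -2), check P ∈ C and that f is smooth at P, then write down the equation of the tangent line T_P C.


Tangent line at P: 6*x + 10*y + 32 = 0.

Step 1: f(-2, -2) = 0, so P lies on C.
Step 2: partial derivatives
  f_x(x, y) = -4*x - 2, f_y(x, y) = 2 - 4*y.
  f_x(P) = 6, f_y(P) = 10 (gradient nonzero, so P is smooth).
Step 3: tangent line at P: 6·(x − -2) + 10·(y − -2) = 0.
Expanding: 6*x + 10*y + 32 = 0.


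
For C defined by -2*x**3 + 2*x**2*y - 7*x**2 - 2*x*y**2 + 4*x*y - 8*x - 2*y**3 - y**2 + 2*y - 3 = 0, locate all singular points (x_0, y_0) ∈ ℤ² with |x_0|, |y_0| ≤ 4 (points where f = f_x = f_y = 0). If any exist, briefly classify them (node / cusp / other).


Singular points: {(-1, 0)}; classification: node.

Compute partial derivatives:
  f_x = -6*x**2 + 4*x*y - 14*x - 2*y**2 + 4*y - 8.
  f_y = 2*x**2 - 4*x*y + 4*x - 6*y**2 - 2*y + 2.
Scan x_0 ∈ {−4, ..., 4}. For each x_0, f_y(x_0, y) is a polynomial in y; find its integer roots y ∈ {−4, ..., 4}, then test f_x and f at those candidates.
  x = -4: f_y(-4, y) = -6*y**2 + 14*y + 18; no integer root y with |y| ≤ 4.
  x = -3: f_y(-3, y) = -6*y**2 + 10*y + 8; no integer root y with |y| ≤ 4.
  x = -2: f_y(-2, y) = -6*y**2 + 6*y + 2; no integer root y with |y| ≤ 4.
  x = -1: f_y(-1, y) = -6*y**2 + 2*y; vanishes at y ∈ {0}. (-1, 0): f_x = 0, f = 0 — SINGULAR.
  x = 0: f_y(0, y) = -6*y**2 - 2*y + 2; no integer root y with |y| ≤ 4.
  x = 1: f_y(1, y) = -6*y**2 - 6*y + 8; no integer root y with |y| ≤ 4.
  x = 2: f_y(2, y) = -6*y**2 - 10*y + 18; no integer root y with |y| ≤ 4.
  x = 3: f_y(3, y) = -6*y**2 - 14*y + 32; no integer root y with |y| ≤ 4.
  x = 4: f_y(4, y) = -6*y**2 - 18*y + 50; no integer root y with |y| ≤ 4.
Only singular point on the grid: (-1, 0).
Classify: substitute x = -1 + u, y = 0 + v and expand: f = -2*u**3 + 2*u**2*v - u**2 - 2*u*v**2 - 2*v**3 + v**2.
No constant or linear terms (consistent with a singular point). Quadratic part: -u**2 + v**2. Cubic part: -2*u**3 + 2*u**2*v - 2*u*v**2 - 2*v**3.
The quadratic part v**2 - u**2 = (v − u)(v + u) splits into two distinct linear factors, so there are two distinct tangent lines y − 0 = ±(x − -1) — this is a node (ordinary double point).
Classification: node.


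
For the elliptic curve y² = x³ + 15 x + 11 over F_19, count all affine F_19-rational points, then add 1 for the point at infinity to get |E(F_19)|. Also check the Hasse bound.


Affine points = {(0, 7), (0, 12), (2, 7), (2, 12), (3, 8), (3, 11), (8, 4), (8, 15), (9, 1), (9, 18), (11, 5), (11, 14), (12, 0), (13, 3), (13, 16), (14, 1), (14, 18), (15, 1), (15, 18), (17, 7), (17, 12)}; affine count = 21; |E(F_19)| = 22.

Discriminant check: Δ ∝ 4a³ + 27b² = 4·15³ + 27·11² = 4·3375 + 27·121 ≡ 9 (mod 19). Nonzero ⇒ E is nonsingular.
For each x ∈ F_19, compute rhs = x³ + 15·x + 11 mod 19, then count y ∈ F_19 with y² ≡ rhs.
  x = 0: rhs = 11, matching y values: 7, 12 (2 points).
  x = 1: rhs = 8, matching y values: none (0 points).
  x = 2: rhs = 11, matching y values: 7, 12 (2 points).
  x = 3: rhs = 7, matching y values: 8, 11 (2 points).
  x = 4: rhs = 2, matching y values: none (0 points).
  x = 5: rhs = 2, matching y values: none (0 points).
  x = 6: rhs = 13, matching y values: none (0 points).
  x = 7: rhs = 3, matching y values: none (0 points).
  x = 8: rhs = 16, matching y values: 4, 15 (2 points).
  x = 9: rhs = 1, matching y values: 1, 18 (2 points).
  x = 10: rhs = 2, matching y values: none (0 points).
  x = 11: rhs = 6, matching y values: 5, 14 (2 points).
  x = 12: rhs = 0, matching y values: 0 (1 points).
  x = 13: rhs = 9, matching y values: 3, 16 (2 points).
  x = 14: rhs = 1, matching y values: 1, 18 (2 points).
  x = 15: rhs = 1, matching y values: 1, 18 (2 points).
  x = 16: rhs = 15, matching y values: none (0 points).
  x = 17: rhs = 11, matching y values: 7, 12 (2 points).
  x = 18: rhs = 14, matching y values: none (0 points).
Total affine count: 21.
Full point count |E(F_19)| = 21 + 1 = 22.
Hasse bound: |22 − (19+1)| = |2| = 2 ≤ 2√19 ≈ 8.7178 ✓.


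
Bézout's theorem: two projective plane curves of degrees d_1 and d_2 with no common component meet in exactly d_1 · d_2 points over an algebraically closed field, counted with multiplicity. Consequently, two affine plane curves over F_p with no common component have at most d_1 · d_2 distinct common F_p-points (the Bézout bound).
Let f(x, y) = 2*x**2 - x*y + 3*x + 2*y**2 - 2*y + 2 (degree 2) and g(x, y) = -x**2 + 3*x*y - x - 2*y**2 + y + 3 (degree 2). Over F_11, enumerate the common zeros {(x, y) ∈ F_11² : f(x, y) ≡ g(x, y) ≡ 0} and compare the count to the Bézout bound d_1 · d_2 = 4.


Common zeros: {(2, 3), (7, 10)}; count = 2; Bézout bound = 4.

deg(f) = 2, deg(g) = 2, so Bézout bound = 4.
Scan x ∈ F_11. For each x, list the y ∈ F_11 with f(x, y) ≡ 0 and those with g(x, y) ≡ 0 (mod 11); the common zeros in that column are the intersection.
  x = 0: f ≡ 0 at y ∈ ∅; g ≡ 0 at y ∈ {7, 10}; common: ∅.
  x = 1: f ≡ 0 at y ∈ ∅; g ≡ 0 at y ∈ ∅; common: ∅.
  x = 2: f ≡ 0 at y ∈ {3, 10}; g ≡ 0 at y ∈ {3, 6}; common: {3}.
  x = 3: f ≡ 0 at y ∈ ∅; g ≡ 0 at y ∈ ∅; common: ∅.
  x = 4: f ≡ 0 at y ∈ {5, 9}; g ≡ 0 at y ∈ {6}; common: ∅.
  x = 5: f ≡ 0 at y ∈ ∅; g ≡ 0 at y ∈ ∅; common: ∅.
  x = 6: f ≡ 0 at y ∈ ∅; g ≡ 0 at y ∈ {1, 3}; common: ∅.
  x = 7: f ≡ 0 at y ∈ {0, 10}; g ≡ 0 at y ∈ {1, 10}; common: {10}.
  x = 8: f ≡ 0 at y ∈ {0, 5}; g ≡ 0 at y ∈ ∅; common: ∅.
  x = 9: f ≡ 0 at y ∈ {3, 8}; g ≡ 0 at y ∈ {7}; common: ∅.
  x = 10: f ≡ 0 at y ∈ {8, 9}; g ≡ 0 at y ∈ ∅; common: ∅.
Collecting: common zeros = {(2, 3), (7, 10)}, so the count is 2.
Comparison with the Bézout bound: 2 ≤ 4 = deg(f)·deg(g), as expected for curves with no common component (the affine F_11-count falls short of the bound because intersections may lie at infinity, over extension fields, or carry multiplicity).


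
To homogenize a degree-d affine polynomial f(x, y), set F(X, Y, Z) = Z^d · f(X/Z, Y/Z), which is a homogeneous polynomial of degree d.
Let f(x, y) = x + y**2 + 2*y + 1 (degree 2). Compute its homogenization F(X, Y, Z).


F(X, Y, Z) = X*Z + Y**2 + 2*Y*Z + Z**2

deg(f) = 2.
Substitute x = X/Z, y = Y/Z into f, then multiply by Z^2.
  monomial 1·x^1·y^0 ↦ 1·X^1·Y^0·Z^1.
  monomial 1·x^0·y^2 ↦ 1·X^0·Y^2·Z^0.
  monomial 2·x^0·y^1 ↦ 2·X^0·Y^1·Z^1.
  monomial 1·x^0·y^0 ↦ 1·X^0·Y^0·Z^2.
Collecting: F(X, Y, Z) = X*Z + Y**2 + 2*Y*Z + Z**2.


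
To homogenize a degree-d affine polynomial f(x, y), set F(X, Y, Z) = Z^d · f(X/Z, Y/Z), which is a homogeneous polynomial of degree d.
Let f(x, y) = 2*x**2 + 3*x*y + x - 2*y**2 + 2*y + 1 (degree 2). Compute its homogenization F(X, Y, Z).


F(X, Y, Z) = 2*X**2 + 3*X*Y + X*Z - 2*Y**2 + 2*Y*Z + Z**2

deg(f) = 2.
Substitute x = X/Z, y = Y/Z into f, then multiply by Z^2.
  monomial 2·x^2·y^0 ↦ 2·X^2·Y^0·Z^0.
  monomial 3·x^1·y^1 ↦ 3·X^1·Y^1·Z^0.
  monomial 1·x^1·y^0 ↦ 1·X^1·Y^0·Z^1.
  monomial -2·x^0·y^2 ↦ -2·X^0·Y^2·Z^0.
  monomial 2·x^0·y^1 ↦ 2·X^0·Y^1·Z^1.
  monomial 1·x^0·y^0 ↦ 1·X^0·Y^0·Z^2.
Collecting: F(X, Y, Z) = 2*X**2 + 3*X*Y + X*Z - 2*Y**2 + 2*Y*Z + Z**2.


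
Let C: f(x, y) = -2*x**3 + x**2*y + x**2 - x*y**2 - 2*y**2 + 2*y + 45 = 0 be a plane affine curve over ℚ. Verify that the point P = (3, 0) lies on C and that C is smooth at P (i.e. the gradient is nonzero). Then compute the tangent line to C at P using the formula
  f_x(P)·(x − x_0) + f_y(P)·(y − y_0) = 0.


Tangent line at P: -48*x + 11*y + 144 = 0.

Step 1: f(3, 0) = 0, so P lies on C.
Step 2: partial derivatives
  f_x(x, y) = -6*x**2 + 2*x*y + 2*x - y**2, f_y(x, y) = x**2 - 2*x*y - 4*y + 2.
  f_x(P) = -48, f_y(P) = 11 (gradient nonzero, so P is smooth).
Step 3: tangent line at P: -48·(x − 3) + 11·(y − 0) = 0.
Expanding: -48*x + 11*y + 144 = 0.


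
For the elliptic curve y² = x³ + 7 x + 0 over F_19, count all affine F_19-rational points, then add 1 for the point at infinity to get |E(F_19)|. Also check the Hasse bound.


Affine points = {(0, 0), (4, 4), (4, 15), (6, 7), (6, 12), (8, 6), (8, 13), (10, 5), (10, 14), (12, 8), (12, 11), (14, 7), (14, 12), (16, 3), (16, 16), (17, 4), (17, 15), (18, 7), (18, 12)}; affine count = 19; |E(F_19)| = 20.

Discriminant check: Δ ∝ 4a³ + 27b² = 4·7³ + 27·0² = 4·343 + 27·0 ≡ 4 (mod 19). Nonzero ⇒ E is nonsingular.
For each x ∈ F_19, compute rhs = x³ + 7·x + 0 mod 19, then count y ∈ F_19 with y² ≡ rhs.
  x = 0: rhs = 0, matching y values: 0 (1 points).
  x = 1: rhs = 8, matching y values: none (0 points).
  x = 2: rhs = 3, matching y values: none (0 points).
  x = 3: rhs = 10, matching y values: none (0 points).
  x = 4: rhs = 16, matching y values: 4, 15 (2 points).
  x = 5: rhs = 8, matching y values: none (0 points).
  x = 6: rhs = 11, matching y values: 7, 12 (2 points).
  x = 7: rhs = 12, matching y values: none (0 points).
  x = 8: rhs = 17, matching y values: 6, 13 (2 points).
  x = 9: rhs = 13, matching y values: none (0 points).
  x = 10: rhs = 6, matching y values: 5, 14 (2 points).
  x = 11: rhs = 2, matching y values: none (0 points).
  x = 12: rhs = 7, matching y values: 8, 11 (2 points).
  x = 13: rhs = 8, matching y values: none (0 points).
  x = 14: rhs = 11, matching y values: 7, 12 (2 points).
  x = 15: rhs = 3, matching y values: none (0 points).
  x = 16: rhs = 9, matching y values: 3, 16 (2 points).
  x = 17: rhs = 16, matching y values: 4, 15 (2 points).
  x = 18: rhs = 11, matching y values: 7, 12 (2 points).
Total affine count: 19.
Full point count |E(F_19)| = 19 + 1 = 20.
Hasse bound: |20 − (19+1)| = |0| = 0 ≤ 2√19 ≈ 8.7178 ✓.


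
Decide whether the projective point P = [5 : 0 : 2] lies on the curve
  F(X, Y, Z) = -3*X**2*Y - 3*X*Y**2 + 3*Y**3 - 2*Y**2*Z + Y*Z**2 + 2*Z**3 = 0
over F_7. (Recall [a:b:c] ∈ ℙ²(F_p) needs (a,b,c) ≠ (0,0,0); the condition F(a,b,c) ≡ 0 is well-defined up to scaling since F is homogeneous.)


F(5,0,2) ≡ 2 (mod 7); P is NOT on the curve.

Evaluate F(5, 0, 2) term-by-term (mod 7).
  -3*X**2*Y ↦ -3·25·0·1 = 0
  -3*X*Y**2 ↦ -3·5·0·1 = 0
  3*Y**3 ↦ 3·1·0·1 = 0
  -2*Y**2*Z ↦ -2·1·0·2 = 0
  Y*Z**2 ↦ 1·1·0·4 = 0
  2*Z**3 ↦ 2·1·1·8 = 16
Sum: F(5, 0, 2) = (0) + (0) + (0) + (0) + (0) + (16) = 16.
Reducing mod 7: 16 ≡ 2 (mod 7).
Since F(a, b, c) ≡ 2 ≠ 0 (mod 7), P does NOT lie on the curve.


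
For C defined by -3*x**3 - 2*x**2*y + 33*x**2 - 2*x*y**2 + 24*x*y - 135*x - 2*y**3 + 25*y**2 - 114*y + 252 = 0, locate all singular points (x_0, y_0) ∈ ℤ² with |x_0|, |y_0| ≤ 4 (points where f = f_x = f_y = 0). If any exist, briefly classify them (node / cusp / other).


Singular points: {(3, 3)}; classification: cusp.

Compute partial derivatives:
  f_x = -9*x**2 - 4*x*y + 66*x - 2*y**2 + 24*y - 135.
  f_y = -2*x**2 - 4*x*y + 24*x - 6*y**2 + 50*y - 114.
Scan x_0 ∈ {−4, ..., 4}. For each x_0, f_y(x_0, y) is a polynomial in y; find its integer roots y ∈ {−4, ..., 4}, then test f_x and f at those candidates.
  x = -4: f_y(-4, y) = -6*y**2 + 66*y - 242; no integer root y with |y| ≤ 4.
  x = -3: f_y(-3, y) = -6*y**2 + 62*y - 204; no integer root y with |y| ≤ 4.
  x = -2: f_y(-2, y) = -6*y**2 + 58*y - 170; no integer root y with |y| ≤ 4.
  x = -1: f_y(-1, y) = -6*y**2 + 54*y - 140; no integer root y with |y| ≤ 4.
  x = 0: f_y(0, y) = -6*y**2 + 50*y - 114; no integer root y with |y| ≤ 4.
  x = 1: f_y(1, y) = -6*y**2 + 46*y - 92; no integer root y with |y| ≤ 4.
  x = 2: f_y(2, y) = -6*y**2 + 42*y - 74; no integer root y with |y| ≤ 4.
  x = 3: f_y(3, y) = -6*y**2 + 38*y - 60; vanishes at y ∈ {3}. (3, 3): f_x = 0, f = 0 — SINGULAR.
  x = 4: f_y(4, y) = -6*y**2 + 34*y - 50; no integer root y with |y| ≤ 4.
Only singular point on the grid: (3, 3).
Classify: substitute x = 3 + u, y = 3 + v and expand: f = -3*u**3 - 2*u**2*v - 2*u*v**2 - 2*v**3 + v**2.
No constant or linear terms (consistent with a singular point). Quadratic part: v**2. Cubic part: -3*u**3 - 2*u**2*v - 2*u*v**2 - 2*v**3.
The quadratic part v**2 is a perfect square, so there is a single (double) tangent line v = 0, i.e. y = 3. Restricting the cubic part to that line (v = 0) leaves -3*u**3 ≠ 0, so f is not divisible by v and the branch is v² ≈ 3*u**3 to lowest order — this is a cusp.
Classification: cusp.


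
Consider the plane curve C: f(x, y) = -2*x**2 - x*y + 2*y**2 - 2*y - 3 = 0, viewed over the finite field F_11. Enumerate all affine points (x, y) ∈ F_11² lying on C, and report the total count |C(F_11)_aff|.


Affine F_11-points: {(1, 8), (1, 10), (2, 0), (2, 2), (5, 10), (6, 7), (6, 8), (7, 3), (7, 7), (8, 2), (8, 3), (9, 0)}; count = 12.

For each of the 121 pairs (x, y) ∈ F_11², evaluate f(x, y) mod 11. Record the zeros.
  x = 0: [0↦8, 1↦8, 2↦1, 3↦9, 4↦10, 5↦4, 6↦2, 7↦4, 8↦10, 9↦9, 10↦1]  zeros at y ∈ ∅
  x = 1: [0↦6, 1↦5, 2↦8, 3↦4, 4↦4, 5↦8, 6↦5, 7↦6, 8↦0, 9↦9, 10↦0]  zeros at y ∈ {8, 10}
  x = 2: [0↦0, 1↦9, 2↦0, 3↦6, 4↦5, 5↦8, 6↦4, 7↦4, 8↦8, 9↦5, 10↦6]  zeros at y ∈ {0, 2}
  x = 3: [0↦1, 1↦9, 2↦10, 3↦4, 4↦2, 5↦4, 6↦10, 7↦9, 8↦1, 9↦8, 10↦8]  zeros at y ∈ ∅
  x = 4: [0↦9, 1↦5, 2↦5, 3↦9, 4↦6, 5↦7, 6↦1, 7↦10, 8↦1, 9↦7, 10↦6]  zeros at y ∈ ∅
  x = 5: [0↦2, 1↦8, 2↦7, 3↦10, 4↦6, 5↦6, 6↦10, 7↦7, 8↦8, 9↦2, 10↦0]  zeros at y ∈ {10}
  x = 6: [0↦2, 1↦7, 2↦5, 3↦7, 4↦2, 5↦1, 6↦4, 7↦0, 8↦0, 9↦4, 10↦1]  zeros at y ∈ {7, 8}
  x = 7: [0↦9, 1↦2, 2↦10, 3↦0, 4↦5, 5↦3, 6↦5, 7↦0, 8↦10, 9↦2, 10↦9]  zeros at y ∈ {3, 7}
  x = 8: [0↦1, 1↦4, 2↦0, 3↦0, 4↦4, 5↦1, 6↦2, 7↦7, 8↦5, 9↦7, 10↦2]  zeros at y ∈ {2, 3}
  x = 9: [0↦0, 1↦2, 2↦8, 3↦7, 4↦10, 5↦6, 6↦6, 7↦10, 8↦7, 9↦8, 10↦2]  zeros at y ∈ {0}
  x = 10: [0↦6, 1↦7, 2↦1, 3↦10, 4↦1, 5↦7, 6↦6, 7↦9, 8↦5, 9↦5, 10↦9]  zeros at y ∈ ∅
Collecting zeros: affine points = {(1, 8), (1, 10), (2, 0), (2, 2), (5, 10), (6, 7), (6, 8), (7, 3), (7, 7), (8, 2), (8, 3), (9, 0)}.
Total count |C(F_11)_aff| = 12.


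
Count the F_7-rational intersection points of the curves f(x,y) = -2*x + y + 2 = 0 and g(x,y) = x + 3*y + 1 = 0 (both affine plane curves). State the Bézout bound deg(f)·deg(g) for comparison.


Common zeros: ∅; count = 0; Bézout bound = 1.

deg(f) = 1, deg(g) = 1, so Bézout bound = 1.
Scan x ∈ F_7. For each x, list the y ∈ F_7 with f(x, y) ≡ 0 and those with g(x, y) ≡ 0 (mod 7); the common zeros in that column are the intersection.
  x = 0: f ≡ 0 at y ∈ {5}; g ≡ 0 at y ∈ {2}; common: ∅.
  x = 1: f ≡ 0 at y ∈ {0}; g ≡ 0 at y ∈ {4}; common: ∅.
  x = 2: f ≡ 0 at y ∈ {2}; g ≡ 0 at y ∈ {6}; common: ∅.
  x = 3: f ≡ 0 at y ∈ {4}; g ≡ 0 at y ∈ {1}; common: ∅.
  x = 4: f ≡ 0 at y ∈ {6}; g ≡ 0 at y ∈ {3}; common: ∅.
  x = 5: f ≡ 0 at y ∈ {1}; g ≡ 0 at y ∈ {5}; common: ∅.
  x = 6: f ≡ 0 at y ∈ {3}; g ≡ 0 at y ∈ {0}; common: ∅.
Collecting: common zeros = ∅, so the count is 0.
Comparison with the Bézout bound: 0 ≤ 1 = deg(f)·deg(g), as expected for curves with no common component (the affine F_7-count falls short of the bound because intersections may lie at infinity, over extension fields, or carry multiplicity).


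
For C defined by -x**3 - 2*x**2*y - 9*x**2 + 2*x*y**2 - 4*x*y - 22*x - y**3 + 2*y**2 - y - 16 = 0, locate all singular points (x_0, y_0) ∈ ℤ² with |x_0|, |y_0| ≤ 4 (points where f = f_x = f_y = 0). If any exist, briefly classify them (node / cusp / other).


Singular points: {(-2, -1)}; classification: node.

Compute partial derivatives:
  f_x = -3*x**2 - 4*x*y - 18*x + 2*y**2 - 4*y - 22.
  f_y = -2*x**2 + 4*x*y - 4*x - 3*y**2 + 4*y - 1.
Scan x_0 ∈ {−4, ..., 4}. For each x_0, f_y(x_0, y) is a polynomial in y; find its integer roots y ∈ {−4, ..., 4}, then test f_x and f at those candidates.
  x = -4: f_y(-4, y) = -3*y**2 - 12*y - 17; no integer root y with |y| ≤ 4.
  x = -3: f_y(-3, y) = -3*y**2 - 8*y - 7; no integer root y with |y| ≤ 4.
  x = -2: f_y(-2, y) = -3*y**2 - 4*y - 1; vanishes at y ∈ {-1}. (-2, -1): f_x = 0, f = 0 — SINGULAR.
  x = -1: f_y(-1, y) = 1 - 3*y**2; no integer root y with |y| ≤ 4.
  x = 0: f_y(0, y) = -3*y**2 + 4*y - 1; vanishes at y ∈ {1}. (0, 1): f_x = -24 ≠ 0.
  x = 1: f_y(1, y) = -3*y**2 + 8*y - 7; no integer root y with |y| ≤ 4.
  x = 2: f_y(2, y) = -3*y**2 + 12*y - 17; no integer root y with |y| ≤ 4.
  x = 3: f_y(3, y) = -3*y**2 + 16*y - 31; no integer root y with |y| ≤ 4.
  x = 4: f_y(4, y) = -3*y**2 + 20*y - 49; no integer root y with |y| ≤ 4.
Only singular point on the grid: (-2, -1).
Classify: substitute x = -2 + u, y = -1 + v and expand: f = -u**3 - 2*u**2*v - u**2 + 2*u*v**2 - v**3 + v**2.
No constant or linear terms (consistent with a singular point). Quadratic part: -u**2 + v**2. Cubic part: -u**3 - 2*u**2*v + 2*u*v**2 - v**3.
The quadratic part v**2 - u**2 = (v − u)(v + u) splits into two distinct linear factors, so there are two distinct tangent lines y − -1 = ±(x − -2) — this is a node (ordinary double point).
Classification: node.


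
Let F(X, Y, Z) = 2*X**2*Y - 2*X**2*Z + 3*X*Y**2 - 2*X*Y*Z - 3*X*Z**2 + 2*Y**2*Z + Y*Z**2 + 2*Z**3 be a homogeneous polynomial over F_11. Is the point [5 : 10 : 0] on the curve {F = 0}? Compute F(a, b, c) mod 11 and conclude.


F(5,10,0) ≡ 9 (mod 11); P is NOT on the curve.

Evaluate F(5, 10, 0) term-by-term (mod 11).
  2*X**2*Y ↦ 2·25·10·1 = 500
  -2*X**2*Z ↦ -2·25·1·0 = 0
  3*X*Y**2 ↦ 3·5·100·1 = 1500
  -2*X*Y*Z ↦ -2·5·10·0 = 0
  -3*X*Z**2 ↦ -3·5·1·0 = 0
  2*Y**2*Z ↦ 2·1·100·0 = 0
  Y*Z**2 ↦ 1·1·10·0 = 0
  2*Z**3 ↦ 2·1·1·0 = 0
Sum: F(5, 10, 0) = (500) + (0) + (1500) + (0) + (0) + (0) + (0) + (0) = 2000.
Reducing mod 11: 2000 ≡ 9 (mod 11).
Since F(a, b, c) ≡ 9 ≠ 0 (mod 11), P does NOT lie on the curve.


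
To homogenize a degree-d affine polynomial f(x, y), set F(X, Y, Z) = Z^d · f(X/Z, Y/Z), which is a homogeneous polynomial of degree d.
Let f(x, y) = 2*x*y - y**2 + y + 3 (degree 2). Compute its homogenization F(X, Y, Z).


F(X, Y, Z) = 2*X*Y - Y**2 + Y*Z + 3*Z**2

deg(f) = 2.
Substitute x = X/Z, y = Y/Z into f, then multiply by Z^2.
  monomial 2·x^1·y^1 ↦ 2·X^1·Y^1·Z^0.
  monomial -1·x^0·y^2 ↦ -1·X^0·Y^2·Z^0.
  monomial 1·x^0·y^1 ↦ 1·X^0·Y^1·Z^1.
  monomial 3·x^0·y^0 ↦ 3·X^0·Y^0·Z^2.
Collecting: F(X, Y, Z) = 2*X*Y - Y**2 + Y*Z + 3*Z**2.


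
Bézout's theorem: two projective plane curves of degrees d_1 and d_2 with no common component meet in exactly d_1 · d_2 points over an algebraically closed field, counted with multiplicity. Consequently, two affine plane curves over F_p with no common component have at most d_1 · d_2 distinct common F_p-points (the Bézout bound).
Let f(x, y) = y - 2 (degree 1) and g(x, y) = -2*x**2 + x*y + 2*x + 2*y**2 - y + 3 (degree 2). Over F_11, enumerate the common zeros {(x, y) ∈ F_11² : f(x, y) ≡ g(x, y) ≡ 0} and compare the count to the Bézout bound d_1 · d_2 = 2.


Common zeros: {(1, 2)}; count = 1; Bézout bound = 2.

deg(f) = 1, deg(g) = 2, so Bézout bound = 2.
Scan x ∈ F_11. For each x, list the y ∈ F_11 with f(x, y) ≡ 0 and those with g(x, y) ≡ 0 (mod 11); the common zeros in that column are the intersection.
  x = 0: f ≡ 0 at y ∈ {2}; g ≡ 0 at y ∈ ∅; common: ∅.
  x = 1: f ≡ 0 at y ∈ {2}; g ≡ 0 at y ∈ {2, 9}; common: {2}.
  x = 2: f ≡ 0 at y ∈ {2}; g ≡ 0 at y ∈ {6, 10}; common: ∅.
  x = 3: f ≡ 0 at y ∈ {2}; g ≡ 0 at y ∈ ∅; common: ∅.
  x = 4: f ≡ 0 at y ∈ {2}; g ≡ 0 at y ∈ {5, 10}; common: ∅.
  x = 5: f ≡ 0 at y ∈ {2}; g ≡ 0 at y ∈ {4, 5}; common: ∅.
  x = 6: f ≡ 0 at y ∈ {2}; g ≡ 0 at y ∈ ∅; common: ∅.
  x = 7: f ≡ 0 at y ∈ {2}; g ≡ 0 at y ∈ ∅; common: ∅.
  x = 8: f ≡ 0 at y ∈ {2}; g ≡ 0 at y ∈ ∅; common: ∅.
  x = 9: f ≡ 0 at y ∈ {2}; g ≡ 0 at y ∈ {3, 4}; common: ∅.
  x = 10: f ≡ 0 at y ∈ {2}; g ≡ 0 at y ∈ {3, 9}; common: ∅.
Collecting: common zeros = {(1, 2)}, so the count is 1.
Comparison with the Bézout bound: 1 ≤ 2 = deg(f)·deg(g), as expected for curves with no common component (the affine F_11-count falls short of the bound because intersections may lie at infinity, over extension fields, or carry multiplicity).


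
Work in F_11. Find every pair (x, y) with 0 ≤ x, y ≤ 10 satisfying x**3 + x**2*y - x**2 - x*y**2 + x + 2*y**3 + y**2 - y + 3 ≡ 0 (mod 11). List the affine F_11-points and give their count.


Affine F_11-points: {(0, 4), (1, 4), (3, 5), (4, 0), (5, 3), (7, 4), (8, 1), (8, 7), (9, 0), (10, 0), (10, 10)}; count = 11.

For each of the 121 pairs (x, y) ∈ F_11², evaluate f(x, y) mod 11. Record the zeros.
  x = 0: [0↦3, 1↦5, 2↦10, 3↦8, 4↦0, 5↦9, 6↦3, 7↦5, 8↦5, 9↦4, 10↦3]  zeros at y ∈ {4}
  x = 1: [0↦4, 1↦6, 2↦9, 3↦3, 4↦0, 5↦1, 6↦7, 7↦8, 8↦5, 9↦10, 10↦2]  zeros at y ∈ {4}
  x = 2: [0↦9, 1↦2, 2↦5, 3↦8, 4↦1, 5↦7, 6↦5, 7↦7, 8↦3, 9↦5, 10↦3]  zeros at y ∈ ∅
  x = 3: [0↦2, 1↦10, 2↦4, 3↦7, 4↦9, 5↦0, 6↦3, 7↦8, 8↦5, 9↦6, 10↦1]  zeros at y ∈ {5}
  x = 4: [0↦0, 1↦3, 2↦1, 3↦6, 4↦8, 5↦8, 6↦7, 7↦6, 8↦6, 9↦8, 10↦2]  zeros at y ∈ {0}
  x = 5: [0↦9, 1↦9, 2↦2, 3↦0, 4↦4, 5↦4, 6↦1, 7↦7, 8↦1, 9↦6, 10↦1]  zeros at y ∈ {3}
  x = 6: [0↦2, 1↦1, 2↦2, 3↦6, 4↦3, 5↦5, 6↦2, 7↦6, 8↦7, 9↦6, 10↦4]  zeros at y ∈ ∅
  x = 7: [0↦7, 1↦7, 2↦7, 3↦8, 4↦0, 5↦6, 6↦5, 7↦9, 8↦8, 9↦3, 10↦6]  zeros at y ∈ {4}
  x = 8: [0↦8, 1↦0, 2↦1, 3↦1, 4↦1, 5↦2, 6↦5, 7↦0, 8↦10, 9↦3, 10↦2]  zeros at y ∈ {1, 7}
  x = 9: [0↦0, 1↦8, 2↦1, 3↦2, 4↦1, 5↦10, 6↦8, 7↦7, 8↦8, 9↦1, 10↦9]  zeros at y ∈ {0}
  x = 10: [0↦0, 1↦4, 2↦2, 3↦6, 4↦6, 5↦3, 6↦9, 7↦3, 8↦8, 9↦3, 10↦0]  zeros at y ∈ {0, 10}
Collecting zeros: affine points = {(0, 4), (1, 4), (3, 5), (4, 0), (5, 3), (7, 4), (8, 1), (8, 7), (9, 0), (10, 0), (10, 10)}.
Total count |C(F_11)_aff| = 11.


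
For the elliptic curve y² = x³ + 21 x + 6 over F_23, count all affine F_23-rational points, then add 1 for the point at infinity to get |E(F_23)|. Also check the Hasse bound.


Affine points = {(0, 11), (0, 12), (3, 2), (3, 21), (4, 4), (4, 19), (5, 11), (5, 12), (6, 7), (6, 16), (7, 6), (7, 17), (9, 2), (9, 21), (11, 2), (11, 21), (12, 10), (12, 13), (14, 10), (14, 13), (15, 4), (15, 19), (17, 3), (17, 20), (18, 11), (18, 12), (20, 10), (20, 13), (21, 5), (21, 18)}; affine count = 30; |E(F_23)| = 31.

Discriminant check: Δ ∝ 4a³ + 27b² = 4·21³ + 27·6² = 4·9261 + 27·36 ≡ 20 (mod 23). Nonzero ⇒ E is nonsingular.
For each x ∈ F_23, compute rhs = x³ + 21·x + 6 mod 23, then count y ∈ F_23 with y² ≡ rhs.
  x = 0: rhs = 6, matching y values: 11, 12 (2 points).
  x = 1: rhs = 5, matching y values: none (0 points).
  x = 2: rhs = 10, matching y values: none (0 points).
  x = 3: rhs = 4, matching y values: 2, 21 (2 points).
  x = 4: rhs = 16, matching y values: 4, 19 (2 points).
  x = 5: rhs = 6, matching y values: 11, 12 (2 points).
  x = 6: rhs = 3, matching y values: 7, 16 (2 points).
  x = 7: rhs = 13, matching y values: 6, 17 (2 points).
  x = 8: rhs = 19, matching y values: none (0 points).
  x = 9: rhs = 4, matching y values: 2, 21 (2 points).
  x = 10: rhs = 20, matching y values: none (0 points).
  x = 11: rhs = 4, matching y values: 2, 21 (2 points).
  x = 12: rhs = 8, matching y values: 10, 13 (2 points).
  x = 13: rhs = 15, matching y values: none (0 points).
  x = 14: rhs = 8, matching y values: 10, 13 (2 points).
  x = 15: rhs = 16, matching y values: 4, 19 (2 points).
  x = 16: rhs = 22, matching y values: none (0 points).
  x = 17: rhs = 9, matching y values: 3, 20 (2 points).
  x = 18: rhs = 6, matching y values: 11, 12 (2 points).
  x = 19: rhs = 19, matching y values: none (0 points).
  x = 20: rhs = 8, matching y values: 10, 13 (2 points).
  x = 21: rhs = 2, matching y values: 5, 18 (2 points).
  x = 22: rhs = 7, matching y values: none (0 points).
Total affine count: 30.
Full point count |E(F_23)| = 30 + 1 = 31.
Hasse bound: |31 − (23+1)| = |7| = 7 ≤ 2√23 ≈ 9.5917 ✓.


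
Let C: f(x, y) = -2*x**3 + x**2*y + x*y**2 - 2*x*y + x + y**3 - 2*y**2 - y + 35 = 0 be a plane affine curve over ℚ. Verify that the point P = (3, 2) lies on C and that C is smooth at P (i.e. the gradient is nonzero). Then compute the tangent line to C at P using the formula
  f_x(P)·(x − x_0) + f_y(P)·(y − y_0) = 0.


Tangent line at P: -41*x + 18*y + 87 = 0.

Step 1: f(3, 2) = 0, so P lies on C.
Step 2: partial derivatives
  f_x(x, y) = -6*x**2 + 2*x*y + y**2 - 2*y + 1, f_y(x, y) = x**2 + 2*x*y - 2*x + 3*y**2 - 4*y - 1.
  f_x(P) = -41, f_y(P) = 18 (gradient nonzero, so P is smooth).
Step 3: tangent line at P: -41·(x − 3) + 18·(y − 2) = 0.
Expanding: -41*x + 18*y + 87 = 0.


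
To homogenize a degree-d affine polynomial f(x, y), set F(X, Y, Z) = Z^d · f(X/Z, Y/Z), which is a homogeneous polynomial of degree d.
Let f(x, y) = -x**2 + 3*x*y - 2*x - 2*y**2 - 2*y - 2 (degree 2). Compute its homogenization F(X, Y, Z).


F(X, Y, Z) = -X**2 + 3*X*Y - 2*X*Z - 2*Y**2 - 2*Y*Z - 2*Z**2

deg(f) = 2.
Substitute x = X/Z, y = Y/Z into f, then multiply by Z^2.
  monomial -1·x^2·y^0 ↦ -1·X^2·Y^0·Z^0.
  monomial 3·x^1·y^1 ↦ 3·X^1·Y^1·Z^0.
  monomial -2·x^1·y^0 ↦ -2·X^1·Y^0·Z^1.
  monomial -2·x^0·y^2 ↦ -2·X^0·Y^2·Z^0.
  monomial -2·x^0·y^1 ↦ -2·X^0·Y^1·Z^1.
  monomial -2·x^0·y^0 ↦ -2·X^0·Y^0·Z^2.
Collecting: F(X, Y, Z) = -X**2 + 3*X*Y - 2*X*Z - 2*Y**2 - 2*Y*Z - 2*Z**2.


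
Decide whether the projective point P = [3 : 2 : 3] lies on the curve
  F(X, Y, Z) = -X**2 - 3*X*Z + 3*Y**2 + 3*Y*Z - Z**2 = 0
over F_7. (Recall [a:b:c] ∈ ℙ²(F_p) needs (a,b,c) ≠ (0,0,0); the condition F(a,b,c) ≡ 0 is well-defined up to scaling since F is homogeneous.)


F(3,2,3) ≡ 6 (mod 7); P is NOT on the curve.

Evaluate F(3, 2, 3) term-by-term (mod 7).
  -X**2 ↦ -1·9·1·1 = -9
  -3*X*Z ↦ -3·3·1·3 = -27
  3*Y**2 ↦ 3·1·4·1 = 12
  3*Y*Z ↦ 3·1·2·3 = 18
  -Z**2 ↦ -1·1·1·9 = -9
Sum: F(3, 2, 3) = (-9) + (-27) + (12) + (18) + (-9) = -15.
Reducing mod 7: -15 ≡ 6 (mod 7).
Since F(a, b, c) ≡ 6 ≠ 0 (mod 7), P does NOT lie on the curve.


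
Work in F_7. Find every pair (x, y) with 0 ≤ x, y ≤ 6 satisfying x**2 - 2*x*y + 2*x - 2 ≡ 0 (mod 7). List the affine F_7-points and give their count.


Affine F_7-points: {(1, 4), (2, 5), (3, 1), (4, 1), (5, 4), (6, 5)}; count = 6.

For each of the 49 pairs (x, y) ∈ F_7², evaluate f(x, y) mod 7. Record the zeros.
  x = 0: [0↦5, 1↦5, 2↦5, 3↦5, 4↦5, 5↦5, 6↦5]  zeros at y ∈ ∅
  x = 1: [0↦1, 1↦6, 2↦4, 3↦2, 4↦0, 5↦5, 6↦3]  zeros at y ∈ {4}
  x = 2: [0↦6, 1↦2, 2↦5, 3↦1, 4↦4, 5↦0, 6↦3]  zeros at y ∈ {5}
  x = 3: [0↦6, 1↦0, 2↦1, 3↦2, 4↦3, 5↦4, 6↦5]  zeros at y ∈ {1}
  x = 4: [0↦1, 1↦0, 2↦6, 3↦5, 4↦4, 5↦3, 6↦2]  zeros at y ∈ {1}
  x = 5: [0↦5, 1↦2, 2↦6, 3↦3, 4↦0, 5↦4, 6↦1]  zeros at y ∈ {4}
  x = 6: [0↦4, 1↦6, 2↦1, 3↦3, 4↦5, 5↦0, 6↦2]  zeros at y ∈ {5}
Collecting zeros: affine points = {(1, 4), (2, 5), (3, 1), (4, 1), (5, 4), (6, 5)}.
Total count |C(F_7)_aff| = 6.


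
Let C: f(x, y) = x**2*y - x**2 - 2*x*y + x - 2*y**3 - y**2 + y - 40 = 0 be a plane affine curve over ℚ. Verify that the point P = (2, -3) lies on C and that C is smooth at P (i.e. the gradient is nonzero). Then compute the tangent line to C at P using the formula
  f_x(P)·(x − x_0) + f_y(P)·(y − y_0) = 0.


Tangent line at P: -9*x - 47*y - 123 = 0.

Step 1: f(2, -3) = 0, so P lies on C.
Step 2: partial derivatives
  f_x(x, y) = 2*x*y - 2*x - 2*y + 1, f_y(x, y) = x**2 - 2*x - 6*y**2 - 2*y + 1.
  f_x(P) = -9, f_y(P) = -47 (gradient nonzero, so P is smooth).
Step 3: tangent line at P: -9·(x − 2) + -47·(y − -3) = 0.
Expanding: -9*x - 47*y - 123 = 0.


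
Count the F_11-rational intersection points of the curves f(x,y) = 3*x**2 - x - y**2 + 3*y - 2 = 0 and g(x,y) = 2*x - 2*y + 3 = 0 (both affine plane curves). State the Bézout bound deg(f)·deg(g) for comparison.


Common zeros: ∅; count = 0; Bézout bound = 2.

deg(f) = 2, deg(g) = 1, so Bézout bound = 2.
Scan x ∈ F_11. For each x, list the y ∈ F_11 with f(x, y) ≡ 0 and those with g(x, y) ≡ 0 (mod 11); the common zeros in that column are the intersection.
  x = 0: f ≡ 0 at y ∈ {1, 2}; g ≡ 0 at y ∈ {7}; common: ∅.
  x = 1: f ≡ 0 at y ∈ {0, 3}; g ≡ 0 at y ∈ {8}; common: ∅.
  x = 2: f ≡ 0 at y ∈ ∅; g ≡ 0 at y ∈ {9}; common: ∅.
  x = 3: f ≡ 0 at y ∈ {0, 3}; g ≡ 0 at y ∈ {10}; common: ∅.
  x = 4: f ≡ 0 at y ∈ {1, 2}; g ≡ 0 at y ∈ {0}; common: ∅.
  x = 5: f ≡ 0 at y ∈ ∅; g ≡ 0 at y ∈ {1}; common: ∅.
  x = 6: f ≡ 0 at y ∈ ∅; g ≡ 0 at y ∈ {2}; common: ∅.
  x = 7: f ≡ 0 at y ∈ {7}; g ≡ 0 at y ∈ {3}; common: ∅.
  x = 8: f ≡ 0 at y ∈ {7}; g ≡ 0 at y ∈ {4}; common: ∅.
  x = 9: f ≡ 0 at y ∈ ∅; g ≡ 0 at y ∈ {5}; common: ∅.
  x = 10: f ≡ 0 at y ∈ ∅; g ≡ 0 at y ∈ {6}; common: ∅.
Collecting: common zeros = ∅, so the count is 0.
Comparison with the Bézout bound: 0 ≤ 2 = deg(f)·deg(g), as expected for curves with no common component (the affine F_11-count falls short of the bound because intersections may lie at infinity, over extension fields, or carry multiplicity).


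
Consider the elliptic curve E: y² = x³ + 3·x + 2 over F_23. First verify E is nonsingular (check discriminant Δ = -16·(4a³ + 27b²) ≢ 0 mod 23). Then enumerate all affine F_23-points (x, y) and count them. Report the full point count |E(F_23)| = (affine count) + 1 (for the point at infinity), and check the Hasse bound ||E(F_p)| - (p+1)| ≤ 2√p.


Affine points = {(0, 5), (0, 18), (1, 11), (1, 12), (2, 4), (2, 19), (4, 3), (4, 20), (5, 2), (5, 21), (6, 11), (6, 12), (8, 3), (8, 20), (11, 3), (11, 20), (12, 8), (12, 15), (15, 8), (15, 15), (16, 11), (16, 12), (18, 0), (19, 8), (19, 15), (20, 9), (20, 14)}; affine count = 27; |E(F_23)| = 28.

Discriminant check: Δ ∝ 4a³ + 27b² = 4·3³ + 27·2² = 4·27 + 27·4 ≡ 9 (mod 23). Nonzero ⇒ E is nonsingular.
For each x ∈ F_23, compute rhs = x³ + 3·x + 2 mod 23, then count y ∈ F_23 with y² ≡ rhs.
  x = 0: rhs = 2, matching y values: 5, 18 (2 points).
  x = 1: rhs = 6, matching y values: 11, 12 (2 points).
  x = 2: rhs = 16, matching y values: 4, 19 (2 points).
  x = 3: rhs = 15, matching y values: none (0 points).
  x = 4: rhs = 9, matching y values: 3, 20 (2 points).
  x = 5: rhs = 4, matching y values: 2, 21 (2 points).
  x = 6: rhs = 6, matching y values: 11, 12 (2 points).
  x = 7: rhs = 21, matching y values: none (0 points).
  x = 8: rhs = 9, matching y values: 3, 20 (2 points).
  x = 9: rhs = 22, matching y values: none (0 points).
  x = 10: rhs = 20, matching y values: none (0 points).
  x = 11: rhs = 9, matching y values: 3, 20 (2 points).
  x = 12: rhs = 18, matching y values: 8, 15 (2 points).
  x = 13: rhs = 7, matching y values: none (0 points).
  x = 14: rhs = 5, matching y values: none (0 points).
  x = 15: rhs = 18, matching y values: 8, 15 (2 points).
  x = 16: rhs = 6, matching y values: 11, 12 (2 points).
  x = 17: rhs = 21, matching y values: none (0 points).
  x = 18: rhs = 0, matching y values: 0 (1 points).
  x = 19: rhs = 18, matching y values: 8, 15 (2 points).
  x = 20: rhs = 12, matching y values: 9, 14 (2 points).
  x = 21: rhs = 11, matching y values: none (0 points).
  x = 22: rhs = 21, matching y values: none (0 points).
Total affine count: 27.
Full point count |E(F_23)| = 27 + 1 = 28.
Hasse bound: |28 − (23+1)| = |4| = 4 ≤ 2√23 ≈ 9.5917 ✓.


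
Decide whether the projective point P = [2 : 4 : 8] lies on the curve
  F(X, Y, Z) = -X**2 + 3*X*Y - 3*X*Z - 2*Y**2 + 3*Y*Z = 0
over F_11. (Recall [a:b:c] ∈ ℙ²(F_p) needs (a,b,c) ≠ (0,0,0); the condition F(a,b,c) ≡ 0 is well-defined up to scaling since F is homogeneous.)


F(2,4,8) ≡ 3 (mod 11); P is NOT on the curve.

Evaluate F(2, 4, 8) term-by-term (mod 11).
  -X**2 ↦ -1·4·1·1 = -4
  3*X*Y ↦ 3·2·4·1 = 24
  -3*X*Z ↦ -3·2·1·8 = -48
  -2*Y**2 ↦ -2·1·16·1 = -32
  3*Y*Z ↦ 3·1·4·8 = 96
Sum: F(2, 4, 8) = (-4) + (24) + (-48) + (-32) + (96) = 36.
Reducing mod 11: 36 ≡ 3 (mod 11).
Since F(a, b, c) ≡ 3 ≠ 0 (mod 11), P does NOT lie on the curve.


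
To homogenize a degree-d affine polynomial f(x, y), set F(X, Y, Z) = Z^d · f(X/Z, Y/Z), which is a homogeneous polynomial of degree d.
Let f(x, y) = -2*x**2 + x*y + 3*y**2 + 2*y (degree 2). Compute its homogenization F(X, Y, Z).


F(X, Y, Z) = -2*X**2 + X*Y + 3*Y**2 + 2*Y*Z

deg(f) = 2.
Substitute x = X/Z, y = Y/Z into f, then multiply by Z^2.
  monomial -2·x^2·y^0 ↦ -2·X^2·Y^0·Z^0.
  monomial 1·x^1·y^1 ↦ 1·X^1·Y^1·Z^0.
  monomial 3·x^0·y^2 ↦ 3·X^0·Y^2·Z^0.
  monomial 2·x^0·y^1 ↦ 2·X^0·Y^1·Z^1.
Collecting: F(X, Y, Z) = -2*X**2 + X*Y + 3*Y**2 + 2*Y*Z.


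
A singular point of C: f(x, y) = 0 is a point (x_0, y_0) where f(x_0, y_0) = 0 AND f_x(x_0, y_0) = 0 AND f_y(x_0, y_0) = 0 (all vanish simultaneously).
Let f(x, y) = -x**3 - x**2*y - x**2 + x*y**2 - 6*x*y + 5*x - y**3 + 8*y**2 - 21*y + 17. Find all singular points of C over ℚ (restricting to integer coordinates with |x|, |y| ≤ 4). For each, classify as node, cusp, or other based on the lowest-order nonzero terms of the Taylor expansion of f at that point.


Singular points: {(-1, 2)}; classification: cusp.

Compute partial derivatives:
  f_x = -3*x**2 - 2*x*y - 2*x + y**2 - 6*y + 5.
  f_y = -x**2 + 2*x*y - 6*x - 3*y**2 + 16*y - 21.
Scan x_0 ∈ {−4, ..., 4}. For each x_0, f_y(x_0, y) is a polynomial in y; find its integer roots y ∈ {−4, ..., 4}, then test f_x and f at those candidates.
  x = -4: f_y(-4, y) = -3*y**2 + 8*y - 13; no integer root y with |y| ≤ 4.
  x = -3: f_y(-3, y) = -3*y**2 + 10*y - 12; no integer root y with |y| ≤ 4.
  x = -2: f_y(-2, y) = -3*y**2 + 12*y - 13; no integer root y with |y| ≤ 4.
  x = -1: f_y(-1, y) = -3*y**2 + 14*y - 16; vanishes at y ∈ {2}. (-1, 2): f_x = 0, f = 0 — SINGULAR.
  x = 0: f_y(0, y) = -3*y**2 + 16*y - 21; vanishes at y ∈ {3}. (0, 3): f_x = -4 ≠ 0.
  x = 1: f_y(1, y) = -3*y**2 + 18*y - 28; no integer root y with |y| ≤ 4.
  x = 2: f_y(2, y) = -3*y**2 + 20*y - 37; no integer root y with |y| ≤ 4.
  x = 3: f_y(3, y) = -3*y**2 + 22*y - 48; no integer root y with |y| ≤ 4.
  x = 4: f_y(4, y) = -3*y**2 + 24*y - 61; no integer root y with |y| ≤ 4.
Only singular point on the grid: (-1, 2).
Classify: substitute x = -1 + u, y = 2 + v and expand: f = -u**3 - u**2*v + u*v**2 - v**3 + v**2.
No constant or linear terms (consistent with a singular point). Quadratic part: v**2. Cubic part: -u**3 - u**2*v + u*v**2 - v**3.
The quadratic part v**2 is a perfect square, so there is a single (double) tangent line v = 0, i.e. y = 2. Restricting the cubic part to that line (v = 0) leaves -u**3 ≠ 0, so f is not divisible by v and the branch is v² ≈ u**3 to lowest order — this is a cusp.
Classification: cusp.


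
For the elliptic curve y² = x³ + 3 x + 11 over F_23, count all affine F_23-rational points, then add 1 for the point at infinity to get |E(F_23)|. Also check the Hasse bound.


Affine points = {(2, 5), (2, 18), (3, 1), (3, 22), (4, 8), (4, 15), (5, 6), (5, 17), (8, 8), (8, 15), (9, 10), (9, 13), (10, 11), (10, 12), (11, 8), (11, 15), (12, 2), (12, 21), (13, 4), (13, 19), (15, 2), (15, 21), (18, 3), (18, 20), (19, 2), (19, 21)}; affine count = 26; |E(F_23)| = 27.

Discriminant check: Δ ∝ 4a³ + 27b² = 4·3³ + 27·11² = 4·27 + 27·121 ≡ 17 (mod 23). Nonzero ⇒ E is nonsingular.
For each x ∈ F_23, compute rhs = x³ + 3·x + 11 mod 23, then count y ∈ F_23 with y² ≡ rhs.
  x = 0: rhs = 11, matching y values: none (0 points).
  x = 1: rhs = 15, matching y values: none (0 points).
  x = 2: rhs = 2, matching y values: 5, 18 (2 points).
  x = 3: rhs = 1, matching y values: 1, 22 (2 points).
  x = 4: rhs = 18, matching y values: 8, 15 (2 points).
  x = 5: rhs = 13, matching y values: 6, 17 (2 points).
  x = 6: rhs = 15, matching y values: none (0 points).
  x = 7: rhs = 7, matching y values: none (0 points).
  x = 8: rhs = 18, matching y values: 8, 15 (2 points).
  x = 9: rhs = 8, matching y values: 10, 13 (2 points).
  x = 10: rhs = 6, matching y values: 11, 12 (2 points).
  x = 11: rhs = 18, matching y values: 8, 15 (2 points).
  x = 12: rhs = 4, matching y values: 2, 21 (2 points).
  x = 13: rhs = 16, matching y values: 4, 19 (2 points).
  x = 14: rhs = 14, matching y values: none (0 points).
  x = 15: rhs = 4, matching y values: 2, 21 (2 points).
  x = 16: rhs = 15, matching y values: none (0 points).
  x = 17: rhs = 7, matching y values: none (0 points).
  x = 18: rhs = 9, matching y values: 3, 20 (2 points).
  x = 19: rhs = 4, matching y values: 2, 21 (2 points).
  x = 20: rhs = 21, matching y values: none (0 points).
  x = 21: rhs = 20, matching y values: none (0 points).
  x = 22: rhs = 7, matching y values: none (0 points).
Total affine count: 26.
Full point count |E(F_23)| = 26 + 1 = 27.
Hasse bound: |27 − (23+1)| = |3| = 3 ≤ 2√23 ≈ 9.5917 ✓.


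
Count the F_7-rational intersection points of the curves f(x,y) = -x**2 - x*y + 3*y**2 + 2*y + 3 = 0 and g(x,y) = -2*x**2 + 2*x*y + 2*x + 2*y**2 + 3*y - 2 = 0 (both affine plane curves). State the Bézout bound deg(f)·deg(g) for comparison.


Common zeros: {(5, 4)}; count = 1; Bézout bound = 4.

deg(f) = 2, deg(g) = 2, so Bézout bound = 4.
Scan x ∈ F_7. For each x, list the y ∈ F_7 with f(x, y) ≡ 0 and those with g(x, y) ≡ 0 (mod 7); the common zeros in that column are the intersection.
  x = 0: f ≡ 0 at y ∈ ∅; g ≡ 0 at y ∈ {4, 5}; common: ∅.
  x = 1: f ≡ 0 at y ∈ ∅; g ≡ 0 at y ∈ ∅; common: ∅.
  x = 2: f ≡ 0 at y ∈ ∅; g ≡ 0 at y ∈ ∅; common: ∅.
  x = 3: f ≡ 0 at y ∈ ∅; g ≡ 0 at y ∈ {0, 6}; common: ∅.
  x = 4: f ≡ 0 at y ∈ ∅; g ≡ 0 at y ∈ {6}; common: ∅.
  x = 5: f ≡ 0 at y ∈ {4}; g ≡ 0 at y ∈ {0, 4}; common: {4}.
  x = 6: f ≡ 0 at y ∈ ∅; g ≡ 0 at y ∈ {5}; common: ∅.
Collecting: common zeros = {(5, 4)}, so the count is 1.
Comparison with the Bézout bound: 1 ≤ 4 = deg(f)·deg(g), as expected for curves with no common component (the affine F_7-count falls short of the bound because intersections may lie at infinity, over extension fields, or carry multiplicity).
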